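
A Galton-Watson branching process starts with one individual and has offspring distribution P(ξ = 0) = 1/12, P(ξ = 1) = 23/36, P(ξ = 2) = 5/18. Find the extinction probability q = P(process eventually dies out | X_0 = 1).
q = 3/10

The pgf is f(s) = 1/12 + 23/36·s + 5/18·s². The extinction probability q is the smallest fixed point of f in [0, 1]. Setting s = f(s):
  5/18·s² + (23/36 − 1)·s + 1/12 = 0
  5/18·s² − (1/12 + 5/18)·s + 1/12 = 0
which factors as (s − 1)·(5/18·s − 1/12) = 0, giving roots s = 1 and s = (1/12)/(5/18) = 3/10.
Mean offspring μ = 23/36 + 2·5/18 = 43/36 > 1 (supercritical), so q < 1. The extinction probability is the smaller root: q = (1/12)/(5/18) = 3/10.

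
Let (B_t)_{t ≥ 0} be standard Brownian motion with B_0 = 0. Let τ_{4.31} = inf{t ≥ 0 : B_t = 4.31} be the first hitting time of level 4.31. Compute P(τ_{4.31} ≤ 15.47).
P(τ_{4.31} ≤ 15.47) = 2(1 − Φ(4.31/√15.47)) = 2(1 − Φ(1.0958)) ≈ 0.2732

By the reflection principle for standard BM, P(τ_b ≤ t) = 2 · P(B_t ≥ b). Since B_t ~ N(0, t), P(B_t ≥ 4.31) = 1 − Φ(4.31/√t) = 1 − Φ(4.31/√15.47) = 1 − Φ(1.0958) ≈ 0.13658. Doubling: P(τ_{4.31} ≤ 15.47) ≈ 2 · 0.13658 = 0.27316 ≈ 0.2732.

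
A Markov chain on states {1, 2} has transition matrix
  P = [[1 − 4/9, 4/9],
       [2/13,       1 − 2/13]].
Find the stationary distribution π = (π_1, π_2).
π_1 = 9/35, π_2 = 26/35

Solve πP = π with π_1 + π_2 = 1. From πP = π: π_1 · (1 − 4/9) + π_2 · 2/13 = π_1 ⇒ π_2 · 2/13 = π_1 · 4/9 ⇒ π_2/π_1 = (4/9)/(2/13) = 26/9. Together with π_1 + π_2 = 1:
  π_1 = (2/13)/(4/9 + 2/13) = (2/13)/(70/117) = 9/35,
  π_2 = (4/9)/(4/9 + 2/13) = (4/9)/(70/117) = 26/35.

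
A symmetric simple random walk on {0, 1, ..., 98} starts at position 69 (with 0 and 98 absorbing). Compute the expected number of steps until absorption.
E[τ | X_0 = 69] = 2001

Let v_k = E[τ | X_0 = k]. Boundary: v_0 = v_98 = 0. Recurrence: v_k = 1 + (v_{k-1} + v_{k+1})/2 for 1 ≤ k ≤ 97. The particular solution to v_k − (v_{k-1} + v_{k+1})/2 = 1 is v_k = −k^2. Adding homogeneous solution A + B k and matching boundaries gives v_k = k (98 − k). Substituting k = 69: v_69 = 69 · 29 = 2001.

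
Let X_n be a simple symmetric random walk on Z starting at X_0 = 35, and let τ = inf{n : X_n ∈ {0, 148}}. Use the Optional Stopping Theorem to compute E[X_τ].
E[X_τ] = 35

X_n is a martingale and τ is a bounded-mean stopping time (indeed τ is finite a.s. with bounded expectation since the walk is in a bounded region). By the OST, E[X_τ] = E[X_0] = 35. Equivalently: E[X_τ] = 148 · P(hit 148 first) + 0 · P(hit 0 first) = 148 · (35/148) = 35.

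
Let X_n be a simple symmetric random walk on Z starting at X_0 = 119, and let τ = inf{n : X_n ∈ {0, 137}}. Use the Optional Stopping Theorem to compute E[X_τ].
E[X_τ] = 119

X_n is a martingale and τ is a bounded-mean stopping time (indeed τ is finite a.s. with bounded expectation since the walk is in a bounded region). By the OST, E[X_τ] = E[X_0] = 119. Equivalently: E[X_τ] = 137 · P(hit 137 first) + 0 · P(hit 0 first) = 137 · (119/137) = 119.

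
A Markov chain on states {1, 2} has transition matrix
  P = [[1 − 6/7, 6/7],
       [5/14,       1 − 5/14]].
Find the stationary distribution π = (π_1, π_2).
π_1 = 5/17, π_2 = 12/17

Solve πP = π with π_1 + π_2 = 1. From πP = π: π_1 · (1 − 6/7) + π_2 · 5/14 = π_1 ⇒ π_2 · 5/14 = π_1 · 6/7 ⇒ π_2/π_1 = (6/7)/(5/14) = 12/5. Together with π_1 + π_2 = 1:
  π_1 = (5/14)/(6/7 + 5/14) = (5/14)/(17/14) = 5/17,
  π_2 = (6/7)/(6/7 + 5/14) = (6/7)/(17/14) = 12/17.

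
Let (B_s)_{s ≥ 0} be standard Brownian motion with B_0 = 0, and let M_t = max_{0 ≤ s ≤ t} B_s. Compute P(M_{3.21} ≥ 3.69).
P(M_{3.21} ≥ 3.69) = 2·P(B_{3.21} ≥ 3.69) = 2(1 − Φ(3.69/√3.21)) ≈ 0.0394

By the reflection principle for Brownian motion, P(M_t ≥ a) = 2 · P(B_t ≥ a) for a ≥ 0. Since B_t ~ N(0, t), P(B_t ≥ 3.69) = 1 − Φ(3.69/√t) = 1 − Φ(3.69/√3.21) = 1 − Φ(2.0596). So
  P(M_{3.21} ≥ 3.69) = 2(1 − Φ(2.0596)) ≈ 0.0394.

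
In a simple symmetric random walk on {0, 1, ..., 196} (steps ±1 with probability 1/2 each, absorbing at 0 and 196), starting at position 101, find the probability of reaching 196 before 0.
P(hit 196 before 0) = 101/196

Let u_k = P(hit 196 before 0 | start at k). Then u_0 = 0, u_196 = 1, and u_k = u_{k-1}/2 + u_{k+1}/2 for 1 ≤ k ≤ 195. This harmonic recurrence is solved by u_k = k/196, giving u_101 = 101/196.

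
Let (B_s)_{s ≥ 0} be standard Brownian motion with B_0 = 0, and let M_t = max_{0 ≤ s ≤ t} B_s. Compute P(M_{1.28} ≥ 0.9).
P(M_{1.28} ≥ 0.9) = 2·P(B_{1.28} ≥ 0.9) = 2(1 − Φ(0.9/√1.28)) ≈ 0.4263

By the reflection principle for Brownian motion, P(M_t ≥ a) = 2 · P(B_t ≥ a) for a ≥ 0. Since B_t ~ N(0, t), P(B_t ≥ 0.9) = 1 − Φ(0.9/√t) = 1 − Φ(0.9/√1.28) = 1 − Φ(0.7955). So
  P(M_{1.28} ≥ 0.9) = 2(1 − Φ(0.7955)) ≈ 0.4263.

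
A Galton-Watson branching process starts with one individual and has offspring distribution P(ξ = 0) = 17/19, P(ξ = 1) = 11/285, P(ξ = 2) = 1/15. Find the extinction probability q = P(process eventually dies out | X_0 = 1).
q = 1

Mean offspring μ = 0·17/19 + 1·11/285 + 2·1/15 = 49/285 ≤ 1. For μ ≤ 1 with offspring not concentrated at 1, the Galton-Watson process goes extinct almost surely, so q = 1.
(Algebraic check: The pgf is f(s) = 17/19 + 11/285·s + 1/15·s². The extinction probability q is the smallest fixed point of f in [0, 1]. Setting s = f(s):
  1/15·s² + (11/285 − 1)·s + 17/19 = 0
  1/15·s² − (17/19 + 1/15)·s + 17/19 = 0
which factors as (s − 1)·(1/15·s − 17/19) = 0, giving roots s = 1 and s = (17/19)/(1/15) = 255/19. Since 255/19 ≥ 1, the smallest root in [0, 1] is s = 1.)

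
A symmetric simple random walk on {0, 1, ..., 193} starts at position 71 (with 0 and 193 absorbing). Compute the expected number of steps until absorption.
E[τ | X_0 = 71] = 8662

Let v_k = E[τ | X_0 = k]. Boundary: v_0 = v_193 = 0. Recurrence: v_k = 1 + (v_{k-1} + v_{k+1})/2 for 1 ≤ k ≤ 192. The particular solution to v_k − (v_{k-1} + v_{k+1})/2 = 1 is v_k = −k^2. Adding homogeneous solution A + B k and matching boundaries gives v_k = k (193 − k). Substituting k = 71: v_71 = 71 · 122 = 8662.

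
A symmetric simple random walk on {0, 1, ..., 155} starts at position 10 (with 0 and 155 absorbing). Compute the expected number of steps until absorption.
E[τ | X_0 = 10] = 1450

Let v_k = E[τ | X_0 = k]. Boundary: v_0 = v_155 = 0. Recurrence: v_k = 1 + (v_{k-1} + v_{k+1})/2 for 1 ≤ k ≤ 154. The particular solution to v_k − (v_{k-1} + v_{k+1})/2 = 1 is v_k = −k^2. Adding homogeneous solution A + B k and matching boundaries gives v_k = k (155 − k). Substituting k = 10: v_10 = 10 · 145 = 1450.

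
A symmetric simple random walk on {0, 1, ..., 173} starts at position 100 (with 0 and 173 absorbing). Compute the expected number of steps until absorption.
E[τ | X_0 = 100] = 7300

Let v_k = E[τ | X_0 = k]. Boundary: v_0 = v_173 = 0. Recurrence: v_k = 1 + (v_{k-1} + v_{k+1})/2 for 1 ≤ k ≤ 172. The particular solution to v_k − (v_{k-1} + v_{k+1})/2 = 1 is v_k = −k^2. Adding homogeneous solution A + B k and matching boundaries gives v_k = k (173 − k). Substituting k = 100: v_100 = 100 · 73 = 7300.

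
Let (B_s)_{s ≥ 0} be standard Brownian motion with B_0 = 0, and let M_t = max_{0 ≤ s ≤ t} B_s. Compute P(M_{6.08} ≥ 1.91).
P(M_{6.08} ≥ 1.91) = 2·P(B_{6.08} ≥ 1.91) = 2(1 − Φ(1.91/√6.08)) ≈ 0.4386

By the reflection principle for Brownian motion, P(M_t ≥ a) = 2 · P(B_t ≥ a) for a ≥ 0. Since B_t ~ N(0, t), P(B_t ≥ 1.91) = 1 − Φ(1.91/√t) = 1 − Φ(1.91/√6.08) = 1 − Φ(0.7746). So
  P(M_{6.08} ≥ 1.91) = 2(1 − Φ(0.7746)) ≈ 0.4386.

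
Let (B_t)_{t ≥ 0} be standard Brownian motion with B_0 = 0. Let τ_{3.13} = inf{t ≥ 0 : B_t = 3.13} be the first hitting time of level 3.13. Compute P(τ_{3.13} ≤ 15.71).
P(τ_{3.13} ≤ 15.71) = 2(1 − Φ(3.13/√15.71)) = 2(1 − Φ(0.7897)) ≈ 0.4297

By the reflection principle for standard BM, P(τ_b ≤ t) = 2 · P(B_t ≥ b). Since B_t ~ N(0, t), P(B_t ≥ 3.13) = 1 − Φ(3.13/√t) = 1 − Φ(3.13/√15.71) = 1 − Φ(0.7897) ≈ 0.21485. Doubling: P(τ_{3.13} ≤ 15.71) ≈ 2 · 0.21485 = 0.42970 ≈ 0.4297.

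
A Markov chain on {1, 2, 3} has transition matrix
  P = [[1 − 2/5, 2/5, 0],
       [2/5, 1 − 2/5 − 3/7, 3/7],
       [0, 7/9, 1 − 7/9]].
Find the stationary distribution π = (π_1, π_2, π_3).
π = (49/125, 49/125, 27/125)

This is a birth-death chain on three states, which satisfies detailed balance: π_1 · P_{12} = π_2 · P_{21} and π_2 · P_{23} = π_3 · P_{32}.
From π_1 · 2/5 = π_2 · 2/5: π_2/π_1 = (2/5)/(2/5) = 1.
From π_2 · 3/7 = π_3 · 7/9: π_3/π_2 = (3/7)/(7/9) = 27/49.
Take π_1 proportional to 1; then unnormalized π = (1, 1, 27/49). Normalize by dividing by the sum 125/49:
  π = (49/125, 49/125, 27/125).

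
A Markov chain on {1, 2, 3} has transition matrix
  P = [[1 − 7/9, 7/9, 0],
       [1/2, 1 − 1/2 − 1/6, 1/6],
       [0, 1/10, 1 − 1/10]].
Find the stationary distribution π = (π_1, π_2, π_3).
π = (27/139, 42/139, 70/139)

This is a birth-death chain on three states, which satisfies detailed balance: π_1 · P_{12} = π_2 · P_{21} and π_2 · P_{23} = π_3 · P_{32}.
From π_1 · 7/9 = π_2 · 1/2: π_2/π_1 = (7/9)/(1/2) = 14/9.
From π_2 · 1/6 = π_3 · 1/10: π_3/π_2 = (1/6)/(1/10) = 5/3.
Take π_1 proportional to 1; then unnormalized π = (1, 14/9, 70/27). Normalize by dividing by the sum 139/27:
  π = (27/139, 42/139, 70/139).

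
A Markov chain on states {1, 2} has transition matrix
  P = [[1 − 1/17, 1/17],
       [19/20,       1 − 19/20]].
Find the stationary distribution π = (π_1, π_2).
π_1 = 323/343, π_2 = 20/343

Solve πP = π with π_1 + π_2 = 1. From πP = π: π_1 · (1 − 1/17) + π_2 · 19/20 = π_1 ⇒ π_2 · 19/20 = π_1 · 1/17 ⇒ π_2/π_1 = (1/17)/(19/20) = 20/323. Together with π_1 + π_2 = 1:
  π_1 = (19/20)/(1/17 + 19/20) = (19/20)/(343/340) = 323/343,
  π_2 = (1/17)/(1/17 + 19/20) = (1/17)/(343/340) = 20/343.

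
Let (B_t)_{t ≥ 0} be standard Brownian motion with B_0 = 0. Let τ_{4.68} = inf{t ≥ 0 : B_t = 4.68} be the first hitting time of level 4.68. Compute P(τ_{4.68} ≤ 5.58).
P(τ_{4.68} ≤ 5.58) = 2(1 − Φ(4.68/√5.58)) = 2(1 − Φ(1.9812)) ≈ 0.0476

By the reflection principle for standard BM, P(τ_b ≤ t) = 2 · P(B_t ≥ b). Since B_t ~ N(0, t), P(B_t ≥ 4.68) = 1 − Φ(4.68/√t) = 1 − Φ(4.68/√5.58) = 1 − Φ(1.9812) ≈ 0.02378. Doubling: P(τ_{4.68} ≤ 5.58) ≈ 2 · 0.02378 = 0.04756 ≈ 0.0476.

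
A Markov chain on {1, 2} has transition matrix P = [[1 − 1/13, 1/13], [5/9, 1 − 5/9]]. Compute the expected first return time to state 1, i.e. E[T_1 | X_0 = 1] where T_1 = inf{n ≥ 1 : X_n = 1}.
E[T_1 | X_0 = 1] = 1/π_1 = 74/65

For an irreducible recurrent Markov chain with stationary distribution π, E[T_i | X_0 = i] = 1/π_i (Kac's formula). Here π_1 = (5/9)/(1/13 + 5/9) = (5/9)/(74/117) = 65/74, so E[T_1 | X_0 = 1] = 1/π_1 = (1/13 + 5/9)/(5/9) = (74/117)/(5/9) = 74/65.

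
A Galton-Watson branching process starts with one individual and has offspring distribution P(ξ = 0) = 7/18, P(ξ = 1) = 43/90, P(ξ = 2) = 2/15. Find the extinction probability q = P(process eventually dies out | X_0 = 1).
q = 1

Mean offspring μ = 0·7/18 + 1·43/90 + 2·2/15 = 67/90 ≤ 1. For μ ≤ 1 with offspring not concentrated at 1, the Galton-Watson process goes extinct almost surely, so q = 1.
(Algebraic check: The pgf is f(s) = 7/18 + 43/90·s + 2/15·s². The extinction probability q is the smallest fixed point of f in [0, 1]. Setting s = f(s):
  2/15·s² + (43/90 − 1)·s + 7/18 = 0
  2/15·s² − (7/18 + 2/15)·s + 7/18 = 0
which factors as (s − 1)·(2/15·s − 7/18) = 0, giving roots s = 1 and s = (7/18)/(2/15) = 35/12. Since 35/12 ≥ 1, the smallest root in [0, 1] is s = 1.)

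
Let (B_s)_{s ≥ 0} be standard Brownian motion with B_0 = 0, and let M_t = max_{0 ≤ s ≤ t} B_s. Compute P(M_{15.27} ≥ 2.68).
P(M_{15.27} ≥ 2.68) = 2·P(B_{15.27} ≥ 2.68) = 2(1 − Φ(2.68/√15.27)) ≈ 0.4928

By the reflection principle for Brownian motion, P(M_t ≥ a) = 2 · P(B_t ≥ a) for a ≥ 0. Since B_t ~ N(0, t), P(B_t ≥ 2.68) = 1 − Φ(2.68/√t) = 1 − Φ(2.68/√15.27) = 1 − Φ(0.6858). So
  P(M_{15.27} ≥ 2.68) = 2(1 − Φ(0.6858)) ≈ 0.4928.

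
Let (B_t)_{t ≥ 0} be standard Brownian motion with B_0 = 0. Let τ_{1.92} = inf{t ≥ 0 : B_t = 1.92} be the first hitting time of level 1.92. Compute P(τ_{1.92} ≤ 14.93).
P(τ_{1.92} ≤ 14.93) = 2(1 − Φ(1.92/√14.93)) = 2(1 − Φ(0.4969)) ≈ 0.6193

By the reflection principle for standard BM, P(τ_b ≤ t) = 2 · P(B_t ≥ b). Since B_t ~ N(0, t), P(B_t ≥ 1.92) = 1 − Φ(1.92/√t) = 1 − Φ(1.92/√14.93) = 1 − Φ(0.4969) ≈ 0.30963. Doubling: P(τ_{1.92} ≤ 14.93) ≈ 2 · 0.30963 = 0.61926 ≈ 0.6193.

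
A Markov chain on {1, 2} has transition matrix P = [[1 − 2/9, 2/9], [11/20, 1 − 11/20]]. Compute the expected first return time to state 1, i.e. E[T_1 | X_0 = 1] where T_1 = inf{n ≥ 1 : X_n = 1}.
E[T_1 | X_0 = 1] = 1/π_1 = 139/99

For an irreducible recurrent Markov chain with stationary distribution π, E[T_i | X_0 = i] = 1/π_i (Kac's formula). Here π_1 = (11/20)/(2/9 + 11/20) = (11/20)/(139/180) = 99/139, so E[T_1 | X_0 = 1] = 1/π_1 = (2/9 + 11/20)/(11/20) = (139/180)/(11/20) = 139/99.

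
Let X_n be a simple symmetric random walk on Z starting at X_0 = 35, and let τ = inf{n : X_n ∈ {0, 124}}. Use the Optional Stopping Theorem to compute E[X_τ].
E[X_τ] = 35

X_n is a martingale and τ is a bounded-mean stopping time (indeed τ is finite a.s. with bounded expectation since the walk is in a bounded region). By the OST, E[X_τ] = E[X_0] = 35. Equivalently: E[X_τ] = 124 · P(hit 124 first) + 0 · P(hit 0 first) = 124 · (35/124) = 35.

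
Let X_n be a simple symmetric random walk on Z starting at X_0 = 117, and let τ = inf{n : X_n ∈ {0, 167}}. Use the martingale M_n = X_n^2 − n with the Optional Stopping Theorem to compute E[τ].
E[τ] = 5850

M_n = X_n^2 − n is a martingale (since E[X_{n+1}^2 | F_n] = X_n^2 + 1). By OST (τ has finite mean in a bounded region), E[M_τ] = E[M_0] = X_0^2 − 0 = 117^2 = 13689. Also E[M_τ] = E[X_τ^2] − E[τ]. The walk exits at 0 or 167, with P(hit 167 first) = 117/167, so E[X_τ^2] = 167^2 · 117/167 + 0 = 19539. Thus E[τ] = E[X_τ^2] − E[M_τ] = 19539 − 13689 = 5850 = 117(167 − 117) = 5850.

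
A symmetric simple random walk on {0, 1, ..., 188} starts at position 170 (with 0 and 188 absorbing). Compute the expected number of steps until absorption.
E[τ | X_0 = 170] = 3060

Let v_k = E[τ | X_0 = k]. Boundary: v_0 = v_188 = 0. Recurrence: v_k = 1 + (v_{k-1} + v_{k+1})/2 for 1 ≤ k ≤ 187. The particular solution to v_k − (v_{k-1} + v_{k+1})/2 = 1 is v_k = −k^2. Adding homogeneous solution A + B k and matching boundaries gives v_k = k (188 − k). Substituting k = 170: v_170 = 170 · 18 = 3060.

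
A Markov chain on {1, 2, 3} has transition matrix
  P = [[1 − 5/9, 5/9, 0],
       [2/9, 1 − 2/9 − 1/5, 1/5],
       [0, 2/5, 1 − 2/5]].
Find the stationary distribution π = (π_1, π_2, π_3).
π = (4/19, 10/19, 5/19)

This is a birth-death chain on three states, which satisfies detailed balance: π_1 · P_{12} = π_2 · P_{21} and π_2 · P_{23} = π_3 · P_{32}.
From π_1 · 5/9 = π_2 · 2/9: π_2/π_1 = (5/9)/(2/9) = 5/2.
From π_2 · 1/5 = π_3 · 2/5: π_3/π_2 = (1/5)/(2/5) = 1/2.
Take π_1 proportional to 1; then unnormalized π = (1, 5/2, 5/4). Normalize by dividing by the sum 19/4:
  π = (4/19, 10/19, 5/19).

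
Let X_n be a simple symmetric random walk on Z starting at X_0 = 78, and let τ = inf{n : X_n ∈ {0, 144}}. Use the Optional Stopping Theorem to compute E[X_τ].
E[X_τ] = 78

X_n is a martingale and τ is a bounded-mean stopping time (indeed τ is finite a.s. with bounded expectation since the walk is in a bounded region). By the OST, E[X_τ] = E[X_0] = 78. Equivalently: E[X_τ] = 144 · P(hit 144 first) + 0 · P(hit 0 first) = 144 · (78/144) = 78.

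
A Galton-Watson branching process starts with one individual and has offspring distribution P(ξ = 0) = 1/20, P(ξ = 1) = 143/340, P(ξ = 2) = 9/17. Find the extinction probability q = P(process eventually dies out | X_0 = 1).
q = 17/180

The pgf is f(s) = 1/20 + 143/340·s + 9/17·s². The extinction probability q is the smallest fixed point of f in [0, 1]. Setting s = f(s):
  9/17·s² + (143/340 − 1)·s + 1/20 = 0
  9/17·s² − (1/20 + 9/17)·s + 1/20 = 0
which factors as (s − 1)·(9/17·s − 1/20) = 0, giving roots s = 1 and s = (1/20)/(9/17) = 17/180.
Mean offspring μ = 143/340 + 2·9/17 = 503/340 > 1 (supercritical), so q < 1. The extinction probability is the smaller root: q = (1/20)/(9/17) = 17/180.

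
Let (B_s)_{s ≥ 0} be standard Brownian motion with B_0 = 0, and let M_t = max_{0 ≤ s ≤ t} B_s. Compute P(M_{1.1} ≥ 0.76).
P(M_{1.1} ≥ 0.76) = 2·P(B_{1.1} ≥ 0.76) = 2(1 − Φ(0.76/√1.1)) ≈ 0.4687

By the reflection principle for Brownian motion, P(M_t ≥ a) = 2 · P(B_t ≥ a) for a ≥ 0. Since B_t ~ N(0, t), P(B_t ≥ 0.76) = 1 − Φ(0.76/√t) = 1 − Φ(0.76/√1.1) = 1 − Φ(0.7246). So
  P(M_{1.1} ≥ 0.76) = 2(1 − Φ(0.7246)) ≈ 0.4687.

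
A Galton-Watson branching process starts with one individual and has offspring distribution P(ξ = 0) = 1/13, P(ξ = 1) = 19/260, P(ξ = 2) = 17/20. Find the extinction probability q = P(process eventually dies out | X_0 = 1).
q = 20/221

The pgf is f(s) = 1/13 + 19/260·s + 17/20·s². The extinction probability q is the smallest fixed point of f in [0, 1]. Setting s = f(s):
  17/20·s² + (19/260 − 1)·s + 1/13 = 0
  17/20·s² − (1/13 + 17/20)·s + 1/13 = 0
which factors as (s − 1)·(17/20·s − 1/13) = 0, giving roots s = 1 and s = (1/13)/(17/20) = 20/221.
Mean offspring μ = 19/260 + 2·17/20 = 461/260 > 1 (supercritical), so q < 1. The extinction probability is the smaller root: q = (1/13)/(17/20) = 20/221.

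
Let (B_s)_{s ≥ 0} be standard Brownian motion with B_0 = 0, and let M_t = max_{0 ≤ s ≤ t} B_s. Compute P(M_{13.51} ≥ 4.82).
P(M_{13.51} ≥ 4.82) = 2·P(B_{13.51} ≥ 4.82) = 2(1 − Φ(4.82/√13.51)) ≈ 0.1897

By the reflection principle for Brownian motion, P(M_t ≥ a) = 2 · P(B_t ≥ a) for a ≥ 0. Since B_t ~ N(0, t), P(B_t ≥ 4.82) = 1 − Φ(4.82/√t) = 1 − Φ(4.82/√13.51) = 1 − Φ(1.3114). So
  P(M_{13.51} ≥ 4.82) = 2(1 − Φ(1.3114)) ≈ 0.1897.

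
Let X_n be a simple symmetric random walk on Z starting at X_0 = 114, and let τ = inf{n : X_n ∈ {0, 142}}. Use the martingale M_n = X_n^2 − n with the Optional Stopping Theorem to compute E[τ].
E[τ] = 3192

M_n = X_n^2 − n is a martingale (since E[X_{n+1}^2 | F_n] = X_n^2 + 1). By OST (τ has finite mean in a bounded region), E[M_τ] = E[M_0] = X_0^2 − 0 = 114^2 = 12996. Also E[M_τ] = E[X_τ^2] − E[τ]. The walk exits at 0 or 142, with P(hit 142 first) = 114/142, so E[X_τ^2] = 142^2 · 114/142 + 0 = 16188. Thus E[τ] = E[X_τ^2] − E[M_τ] = 16188 − 12996 = 3192 = 114(142 − 114) = 3192.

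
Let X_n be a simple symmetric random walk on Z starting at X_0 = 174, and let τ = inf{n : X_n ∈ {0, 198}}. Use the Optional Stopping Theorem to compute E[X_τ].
E[X_τ] = 174

X_n is a martingale and τ is a bounded-mean stopping time (indeed τ is finite a.s. with bounded expectation since the walk is in a bounded region). By the OST, E[X_τ] = E[X_0] = 174. Equivalently: E[X_τ] = 198 · P(hit 198 first) + 0 · P(hit 0 first) = 198 · (174/198) = 174.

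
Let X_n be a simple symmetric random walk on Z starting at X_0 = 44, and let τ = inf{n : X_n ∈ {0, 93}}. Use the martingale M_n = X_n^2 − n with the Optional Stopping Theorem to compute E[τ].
E[τ] = 2156

M_n = X_n^2 − n is a martingale (since E[X_{n+1}^2 | F_n] = X_n^2 + 1). By OST (τ has finite mean in a bounded region), E[M_τ] = E[M_0] = X_0^2 − 0 = 44^2 = 1936. Also E[M_τ] = E[X_τ^2] − E[τ]. The walk exits at 0 or 93, with P(hit 93 first) = 44/93, so E[X_τ^2] = 93^2 · 44/93 + 0 = 4092. Thus E[τ] = E[X_τ^2] − E[M_τ] = 4092 − 1936 = 2156 = 44(93 − 44) = 2156.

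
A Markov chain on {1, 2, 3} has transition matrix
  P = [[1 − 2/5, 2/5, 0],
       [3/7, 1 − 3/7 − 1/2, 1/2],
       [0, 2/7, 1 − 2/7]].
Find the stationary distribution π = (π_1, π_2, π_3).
π = (30/107, 28/107, 49/107)

This is a birth-death chain on three states, which satisfies detailed balance: π_1 · P_{12} = π_2 · P_{21} and π_2 · P_{23} = π_3 · P_{32}.
From π_1 · 2/5 = π_2 · 3/7: π_2/π_1 = (2/5)/(3/7) = 14/15.
From π_2 · 1/2 = π_3 · 2/7: π_3/π_2 = (1/2)/(2/7) = 7/4.
Take π_1 proportional to 1; then unnormalized π = (1, 14/15, 49/30). Normalize by dividing by the sum 107/30:
  π = (30/107, 28/107, 49/107).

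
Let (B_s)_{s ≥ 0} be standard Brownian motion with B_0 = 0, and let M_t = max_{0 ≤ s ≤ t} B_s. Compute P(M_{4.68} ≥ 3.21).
P(M_{4.68} ≥ 3.21) = 2·P(B_{4.68} ≥ 3.21) = 2(1 − Φ(3.21/√4.68)) ≈ 0.1379

By the reflection principle for Brownian motion, P(M_t ≥ a) = 2 · P(B_t ≥ a) for a ≥ 0. Since B_t ~ N(0, t), P(B_t ≥ 3.21) = 1 − Φ(3.21/√t) = 1 − Φ(3.21/√4.68) = 1 − Φ(1.4838). So
  P(M_{4.68} ≥ 3.21) = 2(1 − Φ(1.4838)) ≈ 0.1379.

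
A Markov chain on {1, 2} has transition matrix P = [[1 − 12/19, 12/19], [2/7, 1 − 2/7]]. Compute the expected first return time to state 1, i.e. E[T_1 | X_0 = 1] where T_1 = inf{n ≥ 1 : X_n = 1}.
E[T_1 | X_0 = 1] = 1/π_1 = 61/19

For an irreducible recurrent Markov chain with stationary distribution π, E[T_i | X_0 = i] = 1/π_i (Kac's formula). Here π_1 = (2/7)/(12/19 + 2/7) = (2/7)/(122/133) = 19/61, so E[T_1 | X_0 = 1] = 1/π_1 = (12/19 + 2/7)/(2/7) = (122/133)/(2/7) = 61/19.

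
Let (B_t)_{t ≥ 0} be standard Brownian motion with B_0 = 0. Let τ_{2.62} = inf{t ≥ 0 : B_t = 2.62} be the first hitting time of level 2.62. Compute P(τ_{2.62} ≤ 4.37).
P(τ_{2.62} ≤ 4.37) = 2(1 − Φ(2.62/√4.37)) = 2(1 − Φ(1.2533)) ≈ 0.2101

By the reflection principle for standard BM, P(τ_b ≤ t) = 2 · P(B_t ≥ b). Since B_t ~ N(0, t), P(B_t ≥ 2.62) = 1 − Φ(2.62/√t) = 1 − Φ(2.62/√4.37) = 1 − Φ(1.2533) ≈ 0.10505. Doubling: P(τ_{2.62} ≤ 4.37) ≈ 2 · 0.10505 = 0.21010 ≈ 0.2101.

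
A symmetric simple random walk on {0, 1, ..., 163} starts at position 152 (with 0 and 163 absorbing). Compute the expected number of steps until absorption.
E[τ | X_0 = 152] = 1672

Let v_k = E[τ | X_0 = k]. Boundary: v_0 = v_163 = 0. Recurrence: v_k = 1 + (v_{k-1} + v_{k+1})/2 for 1 ≤ k ≤ 162. The particular solution to v_k − (v_{k-1} + v_{k+1})/2 = 1 is v_k = −k^2. Adding homogeneous solution A + B k and matching boundaries gives v_k = k (163 − k). Substituting k = 152: v_152 = 152 · 11 = 1672.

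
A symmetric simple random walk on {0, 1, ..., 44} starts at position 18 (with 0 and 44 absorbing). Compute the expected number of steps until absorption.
E[τ | X_0 = 18] = 468

Let v_k = E[τ | X_0 = k]. Boundary: v_0 = v_44 = 0. Recurrence: v_k = 1 + (v_{k-1} + v_{k+1})/2 for 1 ≤ k ≤ 43. The particular solution to v_k − (v_{k-1} + v_{k+1})/2 = 1 is v_k = −k^2. Adding homogeneous solution A + B k and matching boundaries gives v_k = k (44 − k). Substituting k = 18: v_18 = 18 · 26 = 468.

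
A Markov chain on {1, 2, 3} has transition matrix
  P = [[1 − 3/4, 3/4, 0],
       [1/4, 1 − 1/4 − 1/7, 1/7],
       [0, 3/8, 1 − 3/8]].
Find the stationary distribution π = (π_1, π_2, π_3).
π = (7/36, 7/12, 2/9)

This is a birth-death chain on three states, which satisfies detailed balance: π_1 · P_{12} = π_2 · P_{21} and π_2 · P_{23} = π_3 · P_{32}.
From π_1 · 3/4 = π_2 · 1/4: π_2/π_1 = (3/4)/(1/4) = 3.
From π_2 · 1/7 = π_3 · 3/8: π_3/π_2 = (1/7)/(3/8) = 8/21.
Take π_1 proportional to 1; then unnormalized π = (1, 3, 8/7). Normalize by dividing by the sum 36/7:
  π = (7/36, 7/12, 2/9).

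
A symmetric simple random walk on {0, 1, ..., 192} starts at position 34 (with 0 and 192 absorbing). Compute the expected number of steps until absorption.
E[τ | X_0 = 34] = 5372

Let v_k = E[τ | X_0 = k]. Boundary: v_0 = v_192 = 0. Recurrence: v_k = 1 + (v_{k-1} + v_{k+1})/2 for 1 ≤ k ≤ 191. The particular solution to v_k − (v_{k-1} + v_{k+1})/2 = 1 is v_k = −k^2. Adding homogeneous solution A + B k and matching boundaries gives v_k = k (192 − k). Substituting k = 34: v_34 = 34 · 158 = 5372.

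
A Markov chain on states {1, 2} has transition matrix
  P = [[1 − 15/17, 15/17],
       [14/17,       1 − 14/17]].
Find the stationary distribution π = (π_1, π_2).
π_1 = 14/29, π_2 = 15/29

Solve πP = π with π_1 + π_2 = 1. From πP = π: π_1 · (1 − 15/17) + π_2 · 14/17 = π_1 ⇒ π_2 · 14/17 = π_1 · 15/17 ⇒ π_2/π_1 = (15/17)/(14/17) = 15/14. Together with π_1 + π_2 = 1:
  π_1 = (14/17)/(15/17 + 14/17) = (14/17)/(29/17) = 14/29,
  π_2 = (15/17)/(15/17 + 14/17) = (15/17)/(29/17) = 15/29.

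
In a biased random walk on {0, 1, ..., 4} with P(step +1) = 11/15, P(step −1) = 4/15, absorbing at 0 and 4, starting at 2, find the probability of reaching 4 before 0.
P(hit 4 before 0) = (1 − (4/11)^2) / (1 − (4/11)^4) = 121/137

Let u_k denote P(reach 4 before 0 | start at k). Boundary: u_0 = 0, u_4 = 1. Recurrence: u_k = 11/15·u_{k+1} + 4/15·u_{k-1} for 1 ≤ k ≤ 3. Try u_k = A + B·r^k with r = q/p = (4/15)/(11/15) = 4/11. Substitution satisfies the recurrence; boundary conditions give:
  u_k = (1 − r^k) / (1 − r^N) = (1 − (4/11)^2) / (1 − (4/11)^4) = 121/137.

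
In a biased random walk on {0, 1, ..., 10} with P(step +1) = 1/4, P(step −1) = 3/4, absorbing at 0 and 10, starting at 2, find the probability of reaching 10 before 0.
P(hit 10 before 0) = (1 − (3)^2) / (1 − (3)^10) = 1/7381

Let u_k denote P(reach 10 before 0 | start at k). Boundary: u_0 = 0, u_10 = 1. Recurrence: u_k = 1/4·u_{k+1} + 3/4·u_{k-1} for 1 ≤ k ≤ 9. Try u_k = A + B·r^k with r = q/p = (3/4)/(1/4) = 3. Substitution satisfies the recurrence; boundary conditions give:
  u_k = (1 − r^k) / (1 − r^N) = (1 − (3)^2) / (1 − (3)^10) = 1/7381.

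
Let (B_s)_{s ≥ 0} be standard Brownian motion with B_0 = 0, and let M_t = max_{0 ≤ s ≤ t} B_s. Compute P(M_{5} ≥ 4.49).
P(M_{5} ≥ 4.49) = 2·P(B_{5} ≥ 4.49) = 2(1 − Φ(4.49/√5)) ≈ 0.0446

By the reflection principle for Brownian motion, P(M_t ≥ a) = 2 · P(B_t ≥ a) for a ≥ 0. Since B_t ~ N(0, t), P(B_t ≥ 4.49) = 1 − Φ(4.49/√t) = 1 − Φ(4.49/√5) = 1 − Φ(2.0080). So
  P(M_{5} ≥ 4.49) = 2(1 − Φ(2.0080)) ≈ 0.0446.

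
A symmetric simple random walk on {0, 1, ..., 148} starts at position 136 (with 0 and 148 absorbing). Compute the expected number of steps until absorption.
E[τ | X_0 = 136] = 1632

Let v_k = E[τ | X_0 = k]. Boundary: v_0 = v_148 = 0. Recurrence: v_k = 1 + (v_{k-1} + v_{k+1})/2 for 1 ≤ k ≤ 147. The particular solution to v_k − (v_{k-1} + v_{k+1})/2 = 1 is v_k = −k^2. Adding homogeneous solution A + B k and matching boundaries gives v_k = k (148 − k). Substituting k = 136: v_136 = 136 · 12 = 1632.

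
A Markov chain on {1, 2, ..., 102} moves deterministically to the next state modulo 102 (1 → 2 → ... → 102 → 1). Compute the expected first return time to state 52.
E[T_52 | X_0 = 52] = 102

The chain cycles deterministically, so starting at state 52 it returns in exactly 102 steps. Equivalently, the stationary distribution is uniform π_j = 1/102 for every state j, so by Kac's formula E[T_52] = 1/π_52 = 102.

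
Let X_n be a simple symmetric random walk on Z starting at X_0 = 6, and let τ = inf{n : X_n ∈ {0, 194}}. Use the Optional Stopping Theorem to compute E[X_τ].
E[X_τ] = 6

X_n is a martingale and τ is a bounded-mean stopping time (indeed τ is finite a.s. with bounded expectation since the walk is in a bounded region). By the OST, E[X_τ] = E[X_0] = 6. Equivalently: E[X_τ] = 194 · P(hit 194 first) + 0 · P(hit 0 first) = 194 · (6/194) = 6.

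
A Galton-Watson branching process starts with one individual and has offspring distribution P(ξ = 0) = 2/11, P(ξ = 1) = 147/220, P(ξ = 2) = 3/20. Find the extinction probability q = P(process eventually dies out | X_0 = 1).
q = 1

Mean offspring μ = 0·2/11 + 1·147/220 + 2·3/20 = 213/220 ≤ 1. For μ ≤ 1 with offspring not concentrated at 1, the Galton-Watson process goes extinct almost surely, so q = 1.
(Algebraic check: The pgf is f(s) = 2/11 + 147/220·s + 3/20·s². The extinction probability q is the smallest fixed point of f in [0, 1]. Setting s = f(s):
  3/20·s² + (147/220 − 1)·s + 2/11 = 0
  3/20·s² − (2/11 + 3/20)·s + 2/11 = 0
which factors as (s − 1)·(3/20·s − 2/11) = 0, giving roots s = 1 and s = (2/11)/(3/20) = 40/33. Since 40/33 ≥ 1, the smallest root in [0, 1] is s = 1.)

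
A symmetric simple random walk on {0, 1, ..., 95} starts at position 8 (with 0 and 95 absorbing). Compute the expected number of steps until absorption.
E[τ | X_0 = 8] = 696

Let v_k = E[τ | X_0 = k]. Boundary: v_0 = v_95 = 0. Recurrence: v_k = 1 + (v_{k-1} + v_{k+1})/2 for 1 ≤ k ≤ 94. The particular solution to v_k − (v_{k-1} + v_{k+1})/2 = 1 is v_k = −k^2. Adding homogeneous solution A + B k and matching boundaries gives v_k = k (95 − k). Substituting k = 8: v_8 = 8 · 87 = 696.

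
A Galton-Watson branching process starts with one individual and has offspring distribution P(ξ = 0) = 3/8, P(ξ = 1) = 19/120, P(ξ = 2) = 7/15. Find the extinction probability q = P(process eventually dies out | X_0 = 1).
q = 45/56

The pgf is f(s) = 3/8 + 19/120·s + 7/15·s². The extinction probability q is the smallest fixed point of f in [0, 1]. Setting s = f(s):
  7/15·s² + (19/120 − 1)·s + 3/8 = 0
  7/15·s² − (3/8 + 7/15)·s + 3/8 = 0
which factors as (s − 1)·(7/15·s − 3/8) = 0, giving roots s = 1 and s = (3/8)/(7/15) = 45/56.
Mean offspring μ = 19/120 + 2·7/15 = 131/120 > 1 (supercritical), so q < 1. The extinction probability is the smaller root: q = (3/8)/(7/15) = 45/56.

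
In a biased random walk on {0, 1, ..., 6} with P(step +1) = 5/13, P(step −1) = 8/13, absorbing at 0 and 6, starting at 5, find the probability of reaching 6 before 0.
P(hit 6 before 0) = (1 − (8/5)^5) / (1 − (8/5)^6) = 49405/82173

Let u_k denote P(reach 6 before 0 | start at k). Boundary: u_0 = 0, u_6 = 1. Recurrence: u_k = 5/13·u_{k+1} + 8/13·u_{k-1} for 1 ≤ k ≤ 5. Try u_k = A + B·r^k with r = q/p = (8/13)/(5/13) = 8/5. Substitution satisfies the recurrence; boundary conditions give:
  u_k = (1 − r^k) / (1 − r^N) = (1 − (8/5)^5) / (1 − (8/5)^6) = 49405/82173.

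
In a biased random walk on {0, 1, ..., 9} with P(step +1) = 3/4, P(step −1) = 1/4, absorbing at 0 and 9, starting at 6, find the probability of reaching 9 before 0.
P(hit 9 before 0) = (1 − (1/3)^6) / (1 − (1/3)^9) = 756/757

Let u_k denote P(reach 9 before 0 | start at k). Boundary: u_0 = 0, u_9 = 1. Recurrence: u_k = 3/4·u_{k+1} + 1/4·u_{k-1} for 1 ≤ k ≤ 8. Try u_k = A + B·r^k with r = q/p = (1/4)/(3/4) = 1/3. Substitution satisfies the recurrence; boundary conditions give:
  u_k = (1 − r^k) / (1 − r^N) = (1 − (1/3)^6) / (1 − (1/3)^9) = 756/757.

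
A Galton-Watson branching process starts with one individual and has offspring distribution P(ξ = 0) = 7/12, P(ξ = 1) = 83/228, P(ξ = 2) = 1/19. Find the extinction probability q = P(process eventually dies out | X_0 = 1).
q = 1

Mean offspring μ = 0·7/12 + 1·83/228 + 2·1/19 = 107/228 ≤ 1. For μ ≤ 1 with offspring not concentrated at 1, the Galton-Watson process goes extinct almost surely, so q = 1.
(Algebraic check: The pgf is f(s) = 7/12 + 83/228·s + 1/19·s². The extinction probability q is the smallest fixed point of f in [0, 1]. Setting s = f(s):
  1/19·s² + (83/228 − 1)·s + 7/12 = 0
  1/19·s² − (7/12 + 1/19)·s + 7/12 = 0
which factors as (s − 1)·(1/19·s − 7/12) = 0, giving roots s = 1 and s = (7/12)/(1/19) = 133/12. Since 133/12 ≥ 1, the smallest root in [0, 1] is s = 1.)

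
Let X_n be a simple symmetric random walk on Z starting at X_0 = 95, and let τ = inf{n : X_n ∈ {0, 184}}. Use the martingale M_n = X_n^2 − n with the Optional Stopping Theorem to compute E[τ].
E[τ] = 8455

M_n = X_n^2 − n is a martingale (since E[X_{n+1}^2 | F_n] = X_n^2 + 1). By OST (τ has finite mean in a bounded region), E[M_τ] = E[M_0] = X_0^2 − 0 = 95^2 = 9025. Also E[M_τ] = E[X_τ^2] − E[τ]. The walk exits at 0 or 184, with P(hit 184 first) = 95/184, so E[X_τ^2] = 184^2 · 95/184 + 0 = 17480. Thus E[τ] = E[X_τ^2] − E[M_τ] = 17480 − 9025 = 8455 = 95(184 − 95) = 8455.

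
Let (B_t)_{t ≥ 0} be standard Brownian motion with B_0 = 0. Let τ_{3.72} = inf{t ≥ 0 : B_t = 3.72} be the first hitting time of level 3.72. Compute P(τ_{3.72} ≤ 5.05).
P(τ_{3.72} ≤ 5.05) = 2(1 − Φ(3.72/√5.05)) = 2(1 − Φ(1.6554)) ≈ 0.0978

By the reflection principle for standard BM, P(τ_b ≤ t) = 2 · P(B_t ≥ b). Since B_t ~ N(0, t), P(B_t ≥ 3.72) = 1 − Φ(3.72/√t) = 1 − Φ(3.72/√5.05) = 1 − Φ(1.6554) ≈ 0.04892. Doubling: P(τ_{3.72} ≤ 5.05) ≈ 2 · 0.04892 = 0.09784 ≈ 0.0978.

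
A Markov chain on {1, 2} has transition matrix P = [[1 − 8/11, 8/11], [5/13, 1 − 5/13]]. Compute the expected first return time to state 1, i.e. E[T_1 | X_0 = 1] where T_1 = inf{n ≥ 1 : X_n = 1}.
E[T_1 | X_0 = 1] = 1/π_1 = 159/55

For an irreducible recurrent Markov chain with stationary distribution π, E[T_i | X_0 = i] = 1/π_i (Kac's formula). Here π_1 = (5/13)/(8/11 + 5/13) = (5/13)/(159/143) = 55/159, so E[T_1 | X_0 = 1] = 1/π_1 = (8/11 + 5/13)/(5/13) = (159/143)/(5/13) = 159/55.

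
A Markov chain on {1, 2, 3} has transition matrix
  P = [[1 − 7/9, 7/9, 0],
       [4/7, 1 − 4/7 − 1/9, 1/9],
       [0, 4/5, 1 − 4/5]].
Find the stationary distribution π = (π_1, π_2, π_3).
π = (1296/3305, 1764/3305, 49/661)

This is a birth-death chain on three states, which satisfies detailed balance: π_1 · P_{12} = π_2 · P_{21} and π_2 · P_{23} = π_3 · P_{32}.
From π_1 · 7/9 = π_2 · 4/7: π_2/π_1 = (7/9)/(4/7) = 49/36.
From π_2 · 1/9 = π_3 · 4/5: π_3/π_2 = (1/9)/(4/5) = 5/36.
Take π_1 proportional to 1; then unnormalized π = (1, 49/36, 245/1296). Normalize by dividing by the sum 3305/1296:
  π = (1296/3305, 1764/3305, 49/661).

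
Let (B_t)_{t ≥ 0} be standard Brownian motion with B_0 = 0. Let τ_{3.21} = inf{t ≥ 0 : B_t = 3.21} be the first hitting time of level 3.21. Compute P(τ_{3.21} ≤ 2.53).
P(τ_{3.21} ≤ 2.53) = 2(1 − Φ(3.21/√2.53)) = 2(1 − Φ(2.0181)) ≈ 0.0436

By the reflection principle for standard BM, P(τ_b ≤ t) = 2 · P(B_t ≥ b). Since B_t ~ N(0, t), P(B_t ≥ 3.21) = 1 − Φ(3.21/√t) = 1 − Φ(3.21/√2.53) = 1 − Φ(2.0181) ≈ 0.02179. Doubling: P(τ_{3.21} ≤ 2.53) ≈ 2 · 0.02179 = 0.04358 ≈ 0.0436.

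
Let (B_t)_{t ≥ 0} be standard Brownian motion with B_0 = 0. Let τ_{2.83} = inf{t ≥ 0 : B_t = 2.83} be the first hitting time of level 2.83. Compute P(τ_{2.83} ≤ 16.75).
P(τ_{2.83} ≤ 16.75) = 2(1 − Φ(2.83/√16.75)) = 2(1 − Φ(0.6915)) ≈ 0.4893

By the reflection principle for standard BM, P(τ_b ≤ t) = 2 · P(B_t ≥ b). Since B_t ~ N(0, t), P(B_t ≥ 2.83) = 1 − Φ(2.83/√t) = 1 − Φ(2.83/√16.75) = 1 − Φ(0.6915) ≈ 0.24463. Doubling: P(τ_{2.83} ≤ 16.75) ≈ 2 · 0.24463 = 0.48926 ≈ 0.4893.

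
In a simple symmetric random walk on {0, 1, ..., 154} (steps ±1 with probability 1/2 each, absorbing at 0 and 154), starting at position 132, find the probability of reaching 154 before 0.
P(hit 154 before 0) = 132/154 = 6/7

Let u_k = P(hit 154 before 0 | start at k). Then u_0 = 0, u_154 = 1, and u_k = u_{k-1}/2 + u_{k+1}/2 for 1 ≤ k ≤ 153. This harmonic recurrence is solved by u_k = k/154, giving u_132 = 132/154 = 6/7.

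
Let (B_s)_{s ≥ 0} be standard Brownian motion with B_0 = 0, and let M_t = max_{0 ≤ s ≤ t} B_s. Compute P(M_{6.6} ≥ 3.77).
P(M_{6.6} ≥ 3.77) = 2·P(B_{6.6} ≥ 3.77) = 2(1 − Φ(3.77/√6.6)) ≈ 0.1422

By the reflection principle for Brownian motion, P(M_t ≥ a) = 2 · P(B_t ≥ a) for a ≥ 0. Since B_t ~ N(0, t), P(B_t ≥ 3.77) = 1 − Φ(3.77/√t) = 1 − Φ(3.77/√6.6) = 1 − Φ(1.4675). So
  P(M_{6.6} ≥ 3.77) = 2(1 − Φ(1.4675)) ≈ 0.1422.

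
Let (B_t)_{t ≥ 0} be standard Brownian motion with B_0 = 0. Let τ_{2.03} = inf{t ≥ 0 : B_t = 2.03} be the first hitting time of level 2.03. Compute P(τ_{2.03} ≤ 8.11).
P(τ_{2.03} ≤ 8.11) = 2(1 − Φ(2.03/√8.11)) = 2(1 − Φ(0.7128)) ≈ 0.4760

By the reflection principle for standard BM, P(τ_b ≤ t) = 2 · P(B_t ≥ b). Since B_t ~ N(0, t), P(B_t ≥ 2.03) = 1 − Φ(2.03/√t) = 1 − Φ(2.03/√8.11) = 1 − Φ(0.7128) ≈ 0.23798. Doubling: P(τ_{2.03} ≤ 8.11) ≈ 2 · 0.23798 = 0.47596 ≈ 0.4760.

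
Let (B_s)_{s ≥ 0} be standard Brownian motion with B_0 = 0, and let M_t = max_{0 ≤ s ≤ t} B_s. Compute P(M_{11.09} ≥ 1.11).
P(M_{11.09} ≥ 1.11) = 2·P(B_{11.09} ≥ 1.11) = 2(1 − Φ(1.11/√11.09)) ≈ 0.7389

By the reflection principle for Brownian motion, P(M_t ≥ a) = 2 · P(B_t ≥ a) for a ≥ 0. Since B_t ~ N(0, t), P(B_t ≥ 1.11) = 1 − Φ(1.11/√t) = 1 − Φ(1.11/√11.09) = 1 − Φ(0.3333). So
  P(M_{11.09} ≥ 1.11) = 2(1 − Φ(0.3333)) ≈ 0.7389.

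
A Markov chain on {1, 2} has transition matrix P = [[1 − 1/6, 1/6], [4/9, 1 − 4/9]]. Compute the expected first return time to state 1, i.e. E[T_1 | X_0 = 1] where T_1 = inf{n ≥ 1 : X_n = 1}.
E[T_1 | X_0 = 1] = 1/π_1 = 11/8

For an irreducible recurrent Markov chain with stationary distribution π, E[T_i | X_0 = i] = 1/π_i (Kac's formula). Here π_1 = (4/9)/(1/6 + 4/9) = (4/9)/(11/18) = 8/11, so E[T_1 | X_0 = 1] = 1/π_1 = (1/6 + 4/9)/(4/9) = (11/18)/(4/9) = 11/8.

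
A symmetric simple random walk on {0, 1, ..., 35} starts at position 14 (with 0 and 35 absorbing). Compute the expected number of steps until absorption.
E[τ | X_0 = 14] = 294

Let v_k = E[τ | X_0 = k]. Boundary: v_0 = v_35 = 0. Recurrence: v_k = 1 + (v_{k-1} + v_{k+1})/2 for 1 ≤ k ≤ 34. The particular solution to v_k − (v_{k-1} + v_{k+1})/2 = 1 is v_k = −k^2. Adding homogeneous solution A + B k and matching boundaries gives v_k = k (35 − k). Substituting k = 14: v_14 = 14 · 21 = 294.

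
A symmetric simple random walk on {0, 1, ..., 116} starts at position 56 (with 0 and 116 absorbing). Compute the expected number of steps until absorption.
E[τ | X_0 = 56] = 3360

Let v_k = E[τ | X_0 = k]. Boundary: v_0 = v_116 = 0. Recurrence: v_k = 1 + (v_{k-1} + v_{k+1})/2 for 1 ≤ k ≤ 115. The particular solution to v_k − (v_{k-1} + v_{k+1})/2 = 1 is v_k = −k^2. Adding homogeneous solution A + B k and matching boundaries gives v_k = k (116 − k). Substituting k = 56: v_56 = 56 · 60 = 3360.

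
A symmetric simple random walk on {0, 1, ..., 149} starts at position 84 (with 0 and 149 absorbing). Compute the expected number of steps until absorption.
E[τ | X_0 = 84] = 5460

Let v_k = E[τ | X_0 = k]. Boundary: v_0 = v_149 = 0. Recurrence: v_k = 1 + (v_{k-1} + v_{k+1})/2 for 1 ≤ k ≤ 148. The particular solution to v_k − (v_{k-1} + v_{k+1})/2 = 1 is v_k = −k^2. Adding homogeneous solution A + B k and matching boundaries gives v_k = k (149 − k). Substituting k = 84: v_84 = 84 · 65 = 5460.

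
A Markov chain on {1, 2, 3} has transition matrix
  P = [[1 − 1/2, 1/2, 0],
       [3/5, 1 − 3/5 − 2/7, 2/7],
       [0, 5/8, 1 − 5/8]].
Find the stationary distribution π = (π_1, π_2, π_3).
π = (14/31, 35/93, 16/93)

This is a birth-death chain on three states, which satisfies detailed balance: π_1 · P_{12} = π_2 · P_{21} and π_2 · P_{23} = π_3 · P_{32}.
From π_1 · 1/2 = π_2 · 3/5: π_2/π_1 = (1/2)/(3/5) = 5/6.
From π_2 · 2/7 = π_3 · 5/8: π_3/π_2 = (2/7)/(5/8) = 16/35.
Take π_1 proportional to 1; then unnormalized π = (1, 5/6, 8/21). Normalize by dividing by the sum 31/14:
  π = (14/31, 35/93, 16/93).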